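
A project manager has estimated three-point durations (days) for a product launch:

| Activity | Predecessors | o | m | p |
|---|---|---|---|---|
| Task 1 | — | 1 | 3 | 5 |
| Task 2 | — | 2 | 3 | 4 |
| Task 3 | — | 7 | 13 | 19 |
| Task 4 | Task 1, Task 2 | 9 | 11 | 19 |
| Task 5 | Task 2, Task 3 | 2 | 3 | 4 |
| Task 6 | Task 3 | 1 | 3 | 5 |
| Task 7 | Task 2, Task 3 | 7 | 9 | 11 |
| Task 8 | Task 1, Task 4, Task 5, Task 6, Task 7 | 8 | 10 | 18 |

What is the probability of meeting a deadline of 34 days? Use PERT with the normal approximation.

0.645

te_Task 1 = (1 + 4·3 + 5)/6 = 18/6 = 3; σ²_Task 1 = ((5−1)/6)² = 0.444
te_Task 2 = (2 + 4·3 + 4)/6 = 18/6 = 3; σ²_Task 2 = ((4−2)/6)² = 0.111
te_Task 3 = (7 + 4·13 + 19)/6 = 78/6 = 13; σ²_Task 3 = ((19−7)/6)² = 4.000
te_Task 4 = (9 + 4·11 + 19)/6 = 72/6 = 12; σ²_Task 4 = ((19−9)/6)² = 2.778
te_Task 5 = (2 + 4·3 + 4)/6 = 18/6 = 3; σ²_Task 5 = ((4−2)/6)² = 0.111
te_Task 6 = (1 + 4·3 + 5)/6 = 18/6 = 3; σ²_Task 6 = ((5−1)/6)² = 0.444
te_Task 7 = (7 + 4·9 + 11)/6 = 54/6 = 9; σ²_Task 7 = ((11−7)/6)² = 0.444
te_Task 8 = (8 + 4·10 + 18)/6 = 66/6 = 11; σ²_Task 8 = ((18−8)/6)² = 2.778

Forward pass:
ES_Task 1 = 0; EF_Task 1 = 3
ES_Task 2 = 0; EF_Task 2 = 3
ES_Task 3 = 0; EF_Task 3 = 13
ES_Task 4 = max(EF_Task 1=3, EF_Task 2=3) = 3; EF_Task 4 = 3+12 = 15
ES_Task 5 = max(EF_Task 2=3, EF_Task 3=13) = 13; EF_Task 5 = 13+3 = 16
ES_Task 6 = 13; EF_Task 6 = 13+3 = 16
ES_Task 7 = max(EF_Task 2=3, EF_Task 3=13) = 13; EF_Task 7 = 13+9 = 22
ES_Task 8 = max(EF_Task 1=3, EF_Task 4=15, EF_Task 5=16, EF_Task 6=16, EF_Task 7=22) = 22; EF_Task 8 = 22+11 = 33
Expected project duration μ = 33 days. Critical path: Task 3 → Task 7 → Task 8.

Variance along critical path = 4.000 + 0.444 + 2.778 = 7.222; σ = √7.222 = 2.687 days.
Z = (34 − 33) / 2.687 = 0.372
P(T ≤ 34) = Φ(0.372) ≈ 0.645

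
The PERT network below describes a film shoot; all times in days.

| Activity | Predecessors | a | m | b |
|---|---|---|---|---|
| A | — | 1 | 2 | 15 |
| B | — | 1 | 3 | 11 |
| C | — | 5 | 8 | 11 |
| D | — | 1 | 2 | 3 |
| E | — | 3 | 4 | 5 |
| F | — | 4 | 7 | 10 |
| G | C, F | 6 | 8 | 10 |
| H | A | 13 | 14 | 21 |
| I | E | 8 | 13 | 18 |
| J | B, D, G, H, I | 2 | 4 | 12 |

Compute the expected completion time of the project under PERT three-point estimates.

te_A = (1 + 4·2 + 15)/6 = 24/6 = 4
te_B = (1 + 4·3 + 11)/6 = 24/6 = 4
te_C = (5 + 4·8 + 11)/6 = 48/6 = 8
te_D = (1 + 4·2 + 3)/6 = 12/6 = 2
te_E = (3 + 4·4 + 5)/6 = 24/6 = 4
te_F = (4 + 4·7 + 10)/6 = 42/6 = 7
te_G = (6 + 4·8 + 10)/6 = 48/6 = 8
te_H = (13 + 4·14 + 21)/6 = 90/6 = 15
te_I = (8 + 4·13 + 18)/6 = 78/6 = 13
te_J = (2 + 4·4 + 12)/6 = 30/6 = 5

Forward pass:
ES_A = 0; EF_A = 4
ES_B = 0; EF_B = 4
ES_C = 0; EF_C = 8
ES_D = 0; EF_D = 2
ES_E = 0; EF_E = 4
ES_F = 0; EF_F = 7
ES_G = max(EF_C=8, EF_F=7) = 8; EF_G = 8+8 = 16
ES_H = 4; EF_H = 4+15 = 19
ES_I = 4; EF_I = 4+13 = 17
ES_J = max(EF_B=4, EF_D=2, EF_G=16, EF_H=19, EF_I=17) = 19; EF_J = 19+5 = 24
Expected project duration μ = 24 days. Critical path: A → H → J.

24 days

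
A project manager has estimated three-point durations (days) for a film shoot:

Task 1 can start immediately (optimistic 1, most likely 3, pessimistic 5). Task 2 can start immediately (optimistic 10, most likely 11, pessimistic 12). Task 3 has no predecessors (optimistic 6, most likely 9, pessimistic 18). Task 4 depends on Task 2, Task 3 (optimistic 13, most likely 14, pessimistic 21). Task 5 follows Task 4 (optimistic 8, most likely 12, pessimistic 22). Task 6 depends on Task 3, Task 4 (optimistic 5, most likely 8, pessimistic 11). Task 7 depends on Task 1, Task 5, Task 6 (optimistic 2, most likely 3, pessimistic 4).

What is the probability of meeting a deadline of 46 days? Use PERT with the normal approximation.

0.929

te_Task 1 = (1 + 4·3 + 5)/6 = 18/6 = 3; σ²_Task 1 = ((5−1)/6)² = 0.444
te_Task 2 = (10 + 4·11 + 12)/6 = 66/6 = 11; σ²_Task 2 = ((12−10)/6)² = 0.111
te_Task 3 = (6 + 4·9 + 18)/6 = 60/6 = 10; σ²_Task 3 = ((18−6)/6)² = 4.000
te_Task 4 = (13 + 4·14 + 21)/6 = 90/6 = 15; σ²_Task 4 = ((21−13)/6)² = 1.778
te_Task 5 = (8 + 4·12 + 22)/6 = 78/6 = 13; σ²_Task 5 = ((22−8)/6)² = 5.444
te_Task 6 = (5 + 4·8 + 11)/6 = 48/6 = 8; σ²_Task 6 = ((11−5)/6)² = 1.000
te_Task 7 = (2 + 4·3 + 4)/6 = 18/6 = 3; σ²_Task 7 = ((4−2)/6)² = 0.111

Forward pass:
ES_Task 1 = 0; EF_Task 1 = 3
ES_Task 2 = 0; EF_Task 2 = 11
ES_Task 3 = 0; EF_Task 3 = 10
ES_Task 4 = max(EF_Task 2=11, EF_Task 3=10) = 11; EF_Task 4 = 11+15 = 26
ES_Task 5 = 26; EF_Task 5 = 26+13 = 39
ES_Task 6 = max(EF_Task 3=10, EF_Task 4=26) = 26; EF_Task 6 = 26+8 = 34
ES_Task 7 = max(EF_Task 1=3, EF_Task 5=39, EF_Task 6=34) = 39; EF_Task 7 = 39+3 = 42
Expected project duration μ = 42 days. Critical path: Task 2 → Task 4 → Task 5 → Task 7.

Variance along critical path = 0.111 + 1.778 + 5.444 + 0.111 = 7.444; σ = √7.444 = 2.728 days.
Z = (46 − 42) / 2.728 = 1.466
P(T ≤ 46) = Φ(1.466) ≈ 0.929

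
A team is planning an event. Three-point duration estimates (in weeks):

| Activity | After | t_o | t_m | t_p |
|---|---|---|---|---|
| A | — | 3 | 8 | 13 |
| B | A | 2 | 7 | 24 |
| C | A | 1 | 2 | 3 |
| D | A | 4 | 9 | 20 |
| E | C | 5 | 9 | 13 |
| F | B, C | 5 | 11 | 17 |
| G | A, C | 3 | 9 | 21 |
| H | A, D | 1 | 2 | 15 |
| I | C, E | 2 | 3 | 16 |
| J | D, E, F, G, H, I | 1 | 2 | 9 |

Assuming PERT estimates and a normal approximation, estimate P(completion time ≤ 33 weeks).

te_A = (3 + 4·8 + 13)/6 = 48/6 = 8; σ²_A = ((13−3)/6)² = 2.778
te_B = (2 + 4·7 + 24)/6 = 54/6 = 9; σ²_B = ((24−2)/6)² = 13.444
te_C = (1 + 4·2 + 3)/6 = 12/6 = 2; σ²_C = ((3−1)/6)² = 0.111
te_D = (4 + 4·9 + 20)/6 = 60/6 = 10; σ²_D = ((20−4)/6)² = 7.111
te_E = (5 + 4·9 + 13)/6 = 54/6 = 9; σ²_E = ((13−5)/6)² = 1.778
te_F = (5 + 4·11 + 17)/6 = 66/6 = 11; σ²_F = ((17−5)/6)² = 4.000
te_G = (3 + 4·9 + 21)/6 = 60/6 = 10; σ²_G = ((21−3)/6)² = 9.000
te_H = (1 + 4·2 + 15)/6 = 24/6 = 4; σ²_H = ((15−1)/6)² = 5.444
te_I = (2 + 4·3 + 16)/6 = 30/6 = 5; σ²_I = ((16−2)/6)² = 5.444
te_J = (1 + 4·2 + 9)/6 = 18/6 = 3; σ²_J = ((9−1)/6)² = 1.778

Forward pass:
ES_A = 0; EF_A = 8
ES_B = 8; EF_B = 8+9 = 17
ES_C = 8; EF_C = 8+2 = 10
ES_D = 8; EF_D = 8+10 = 18
ES_E = 10; EF_E = 10+9 = 19
ES_F = max(EF_B=17, EF_C=10) = 17; EF_F = 17+11 = 28
ES_G = max(EF_A=8, EF_C=10) = 10; EF_G = 10+10 = 20
ES_H = max(EF_A=8, EF_D=18) = 18; EF_H = 18+4 = 22
ES_I = max(EF_C=10, EF_E=19) = 19; EF_I = 19+5 = 24
ES_J = max(EF_D=18, EF_E=19, EF_F=28, EF_G=20, EF_H=22, EF_I=24) = 28; EF_J = 28+3 = 31
Expected project duration μ = 31 weeks. Critical path: A → B → F → J.

Variance along critical path = 2.778 + 13.444 + 4.000 + 1.778 = 22.000; σ = √22.000 = 4.690 weeks.
Z = (33 − 31) / 4.690 = 0.426
P(T ≤ 33) = Φ(0.426) ≈ 0.665

0.665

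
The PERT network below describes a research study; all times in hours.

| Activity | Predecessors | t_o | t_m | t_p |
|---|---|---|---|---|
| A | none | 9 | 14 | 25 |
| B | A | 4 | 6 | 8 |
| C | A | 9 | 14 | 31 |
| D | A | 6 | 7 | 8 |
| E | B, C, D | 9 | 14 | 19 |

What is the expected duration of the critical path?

45 hours

te_A = (9 + 4·14 + 25)/6 = 90/6 = 15
te_B = (4 + 4·6 + 8)/6 = 36/6 = 6
te_C = (9 + 4·14 + 31)/6 = 96/6 = 16
te_D = (6 + 4·7 + 8)/6 = 42/6 = 7
te_E = (9 + 4·14 + 19)/6 = 84/6 = 14

Forward pass:
ES_A = 0; EF_A = 15
ES_B = 15; EF_B = 15+6 = 21
ES_C = 15; EF_C = 15+16 = 31
ES_D = 15; EF_D = 15+7 = 22
ES_E = max(EF_B=21, EF_C=31, EF_D=22) = 31; EF_E = 31+14 = 45
Expected project duration μ = 45 hours. Critical path: A → C → E.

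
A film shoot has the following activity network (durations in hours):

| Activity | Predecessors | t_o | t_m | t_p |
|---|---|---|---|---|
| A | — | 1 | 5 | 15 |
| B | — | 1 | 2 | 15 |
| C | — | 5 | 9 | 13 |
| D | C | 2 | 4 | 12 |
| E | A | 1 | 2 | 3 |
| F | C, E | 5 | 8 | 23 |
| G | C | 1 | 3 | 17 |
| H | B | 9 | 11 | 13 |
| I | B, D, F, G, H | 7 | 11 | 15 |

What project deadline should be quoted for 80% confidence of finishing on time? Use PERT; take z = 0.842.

te_A = (1 + 4·5 + 15)/6 = 36/6 = 6; σ²_A = ((15−1)/6)² = 5.444
te_B = (1 + 4·2 + 15)/6 = 24/6 = 4; σ²_B = ((15−1)/6)² = 5.444
te_C = (5 + 4·9 + 13)/6 = 54/6 = 9; σ²_C = ((13−5)/6)² = 1.778
te_D = (2 + 4·4 + 12)/6 = 30/6 = 5; σ²_D = ((12−2)/6)² = 2.778
te_E = (1 + 4·2 + 3)/6 = 12/6 = 2; σ²_E = ((3−1)/6)² = 0.111
te_F = (5 + 4·8 + 23)/6 = 60/6 = 10; σ²_F = ((23−5)/6)² = 9.000
te_G = (1 + 4·3 + 17)/6 = 30/6 = 5; σ²_G = ((17−1)/6)² = 7.111
te_H = (9 + 4·11 + 13)/6 = 66/6 = 11; σ²_H = ((13−9)/6)² = 0.444
te_I = (7 + 4·11 + 15)/6 = 66/6 = 11; σ²_I = ((15−7)/6)² = 1.778

Forward pass:
ES_A = 0; EF_A = 6
ES_B = 0; EF_B = 4
ES_C = 0; EF_C = 9
ES_D = 9; EF_D = 9+5 = 14
ES_E = 6; EF_E = 6+2 = 8
ES_F = max(EF_C=9, EF_E=8) = 9; EF_F = 9+10 = 19
ES_G = 9; EF_G = 9+5 = 14
ES_H = 4; EF_H = 4+11 = 15
ES_I = max(EF_B=4, EF_D=14, EF_F=19, EF_G=14, EF_H=15) = 19; EF_I = 19+11 = 30
Expected project duration μ = 30 hours. Critical path: C → F → I.

Variance along critical path = 1.778 + 9.000 + 1.778 = 12.556; σ = 3.543 hours.
D = μ + z·σ = 30 + 0.842·3.543 = 33.0 hours

33.0 hours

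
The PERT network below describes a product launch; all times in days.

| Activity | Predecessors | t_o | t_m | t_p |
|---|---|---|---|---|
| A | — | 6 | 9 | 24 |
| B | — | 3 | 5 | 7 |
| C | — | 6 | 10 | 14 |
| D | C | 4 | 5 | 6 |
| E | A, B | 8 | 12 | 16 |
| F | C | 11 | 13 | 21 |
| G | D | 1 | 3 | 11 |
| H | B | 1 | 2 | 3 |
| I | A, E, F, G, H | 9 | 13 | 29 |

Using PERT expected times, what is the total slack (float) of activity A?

te_A = (6 + 4·9 + 24)/6 = 66/6 = 11
te_B = (3 + 4·5 + 7)/6 = 30/6 = 5
te_C = (6 + 4·10 + 14)/6 = 60/6 = 10
te_D = (4 + 4·5 + 6)/6 = 30/6 = 5
te_E = (8 + 4·12 + 16)/6 = 72/6 = 12
te_F = (11 + 4·13 + 21)/6 = 84/6 = 14
te_G = (1 + 4·3 + 11)/6 = 24/6 = 4
te_H = (1 + 4·2 + 3)/6 = 12/6 = 2
te_I = (9 + 4·13 + 29)/6 = 90/6 = 15

Forward pass:
ES_A = 0; EF_A = 11
ES_B = 0; EF_B = 5
ES_C = 0; EF_C = 10
ES_D = 10; EF_D = 10+5 = 15
ES_E = max(EF_A=11, EF_B=5) = 11; EF_E = 11+12 = 23
ES_F = 10; EF_F = 10+14 = 24
ES_G = 15; EF_G = 15+4 = 19
ES_H = 5; EF_H = 5+2 = 7
ES_I = max(EF_A=11, EF_E=23, EF_F=24, EF_G=19, EF_H=7) = 24; EF_I = 24+15 = 39
Expected project duration μ = 39 days. Critical path: C → F → I.

Backward pass:
LF_I = 39; LS_I = 39−15 = 24
LF_H = LS_I = 24; LS_H = 24−2 = 22
LF_G = LS_I = 24; LS_G = 24−4 = 20
LF_F = LS_I = 24; LS_F = 24−14 = 10
LF_E = LS_I = 24; LS_E = 24−12 = 12
LF_D = LS_G = 20; LS_D = 20−5 = 15
LF_C = min(LS_D=15, LS_F=10) = 10; LS_C = 10−10 = 0
LF_B = min(LS_E=12, LS_H=22) = 12; LS_B = 12−5 = 7
LF_A = min(LS_E=12, LS_I=24) = 12; LS_A = 12−11 = 1
Slack_A = LS_A − ES_A = 1 − 0 = 1

1 days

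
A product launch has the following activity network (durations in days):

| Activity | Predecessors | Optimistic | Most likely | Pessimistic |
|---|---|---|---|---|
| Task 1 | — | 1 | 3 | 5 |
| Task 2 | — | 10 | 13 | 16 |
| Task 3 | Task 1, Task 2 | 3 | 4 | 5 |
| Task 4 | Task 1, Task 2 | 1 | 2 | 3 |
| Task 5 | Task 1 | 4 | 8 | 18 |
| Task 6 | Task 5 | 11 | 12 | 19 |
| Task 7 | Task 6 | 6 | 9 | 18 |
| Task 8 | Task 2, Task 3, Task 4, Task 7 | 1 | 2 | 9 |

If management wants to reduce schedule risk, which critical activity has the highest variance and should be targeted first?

te_Task 1 = (1 + 4·3 + 5)/6 = 18/6 = 3; σ²_Task 1 = ((5−1)/6)² = 0.444
te_Task 2 = (10 + 4·13 + 16)/6 = 78/6 = 13; σ²_Task 2 = ((16−10)/6)² = 1.000
te_Task 3 = (3 + 4·4 + 5)/6 = 24/6 = 4; σ²_Task 3 = ((5−3)/6)² = 0.111
te_Task 4 = (1 + 4·2 + 3)/6 = 12/6 = 2; σ²_Task 4 = ((3−1)/6)² = 0.111
te_Task 5 = (4 + 4·8 + 18)/6 = 54/6 = 9; σ²_Task 5 = ((18−4)/6)² = 5.444
te_Task 6 = (11 + 4·12 + 19)/6 = 78/6 = 13; σ²_Task 6 = ((19−11)/6)² = 1.778
te_Task 7 = (6 + 4·9 + 18)/6 = 60/6 = 10; σ²_Task 7 = ((18−6)/6)² = 4.000
te_Task 8 = (1 + 4·2 + 9)/6 = 18/6 = 3; σ²_Task 8 = ((9−1)/6)² = 1.778

Forward pass:
ES_Task 1 = 0; EF_Task 1 = 3
ES_Task 2 = 0; EF_Task 2 = 13
ES_Task 3 = max(EF_Task 1=3, EF_Task 2=13) = 13; EF_Task 3 = 13+4 = 17
ES_Task 4 = max(EF_Task 1=3, EF_Task 2=13) = 13; EF_Task 4 = 13+2 = 15
ES_Task 5 = 3; EF_Task 5 = 3+9 = 12
ES_Task 6 = 12; EF_Task 6 = 12+13 = 25
ES_Task 7 = 25; EF_Task 7 = 25+10 = 35
ES_Task 8 = max(EF_Task 2=13, EF_Task 3=17, EF_Task 4=15, EF_Task 7=35) = 35; EF_Task 8 = 35+3 = 38
Expected project duration μ = 38 days. Critical path: Task 1 → Task 5 → Task 6 → Task 7 → Task 8.

Variances on critical path: σ²_Task 1=0.444, σ²_Task 5=5.444, σ²_Task 6=1.778, σ²_Task 7=4.000, σ²_Task 8=1.778.
Largest is σ²_Task 5 = 5.444.

Task 5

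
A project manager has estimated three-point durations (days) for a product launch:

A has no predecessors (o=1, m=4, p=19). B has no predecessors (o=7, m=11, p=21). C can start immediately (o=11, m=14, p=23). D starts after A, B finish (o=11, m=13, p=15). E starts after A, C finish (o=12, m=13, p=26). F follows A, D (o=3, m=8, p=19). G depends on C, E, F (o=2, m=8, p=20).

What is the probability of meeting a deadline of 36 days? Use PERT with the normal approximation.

0.068

te_A = (1 + 4·4 + 19)/6 = 36/6 = 6; σ²_A = ((19−1)/6)² = 9.000
te_B = (7 + 4·11 + 21)/6 = 72/6 = 12; σ²_B = ((21−7)/6)² = 5.444
te_C = (11 + 4·14 + 23)/6 = 90/6 = 15; σ²_C = ((23−11)/6)² = 4.000
te_D = (11 + 4·13 + 15)/6 = 78/6 = 13; σ²_D = ((15−11)/6)² = 0.444
te_E = (12 + 4·13 + 26)/6 = 90/6 = 15; σ²_E = ((26−12)/6)² = 5.444
te_F = (3 + 4·8 + 19)/6 = 54/6 = 9; σ²_F = ((19−3)/6)² = 7.111
te_G = (2 + 4·8 + 20)/6 = 54/6 = 9; σ²_G = ((20−2)/6)² = 9.000

Forward pass:
ES_A = 0; EF_A = 6
ES_B = 0; EF_B = 12
ES_C = 0; EF_C = 15
ES_D = max(EF_A=6, EF_B=12) = 12; EF_D = 12+13 = 25
ES_E = max(EF_A=6, EF_C=15) = 15; EF_E = 15+15 = 30
ES_F = max(EF_A=6, EF_D=25) = 25; EF_F = 25+9 = 34
ES_G = max(EF_C=15, EF_E=30, EF_F=34) = 34; EF_G = 34+9 = 43
Expected project duration μ = 43 days. Critical path: B → D → F → G.

Variance along critical path = 5.444 + 0.444 + 7.111 + 9.000 = 22.000; σ = √22.000 = 4.690 days.
Z = (36 − 43) / 4.690 = -1.492
P(T ≤ 36) = Φ(-1.492) ≈ 0.068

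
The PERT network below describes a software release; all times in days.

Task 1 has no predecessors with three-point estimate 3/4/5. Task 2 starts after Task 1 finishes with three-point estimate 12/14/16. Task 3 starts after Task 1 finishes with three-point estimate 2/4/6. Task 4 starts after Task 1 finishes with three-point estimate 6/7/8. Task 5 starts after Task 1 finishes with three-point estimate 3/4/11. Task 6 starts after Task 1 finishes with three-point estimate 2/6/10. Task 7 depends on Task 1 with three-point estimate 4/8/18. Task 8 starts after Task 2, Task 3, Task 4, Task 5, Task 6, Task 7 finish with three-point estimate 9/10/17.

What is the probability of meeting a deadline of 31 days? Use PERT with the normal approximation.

0.905

te_Task 1 = (3 + 4·4 + 5)/6 = 24/6 = 4; σ²_Task 1 = ((5−3)/6)² = 0.111
te_Task 2 = (12 + 4·14 + 16)/6 = 84/6 = 14; σ²_Task 2 = ((16−12)/6)² = 0.444
te_Task 3 = (2 + 4·4 + 6)/6 = 24/6 = 4; σ²_Task 3 = ((6−2)/6)² = 0.444
te_Task 4 = (6 + 4·7 + 8)/6 = 42/6 = 7; σ²_Task 4 = ((8−6)/6)² = 0.111
te_Task 5 = (3 + 4·4 + 11)/6 = 30/6 = 5; σ²_Task 5 = ((11−3)/6)² = 1.778
te_Task 6 = (2 + 4·6 + 10)/6 = 36/6 = 6; σ²_Task 6 = ((10−2)/6)² = 1.778
te_Task 7 = (4 + 4·8 + 18)/6 = 54/6 = 9; σ²_Task 7 = ((18−4)/6)² = 5.444
te_Task 8 = (9 + 4·10 + 17)/6 = 66/6 = 11; σ²_Task 8 = ((17−9)/6)² = 1.778

Forward pass:
ES_Task 1 = 0; EF_Task 1 = 4
ES_Task 2 = 4; EF_Task 2 = 4+14 = 18
ES_Task 3 = 4; EF_Task 3 = 4+4 = 8
ES_Task 4 = 4; EF_Task 4 = 4+7 = 11
ES_Task 5 = 4; EF_Task 5 = 4+5 = 9
ES_Task 6 = 4; EF_Task 6 = 4+6 = 10
ES_Task 7 = 4; EF_Task 7 = 4+9 = 13
ES_Task 8 = max(EF_Task 2=18, EF_Task 3=8, EF_Task 4=11, EF_Task 5=9, EF_Task 6=10, EF_Task 7=13) = 18; EF_Task 8 = 18+11 = 29
Expected project duration μ = 29 days. Critical path: Task 1 → Task 2 → Task 8.

Variance along critical path = 0.111 + 0.444 + 1.778 = 2.333; σ = √2.333 = 1.528 days.
Z = (31 − 29) / 1.528 = 1.309
P(T ≤ 31) = Φ(1.309) ≈ 0.905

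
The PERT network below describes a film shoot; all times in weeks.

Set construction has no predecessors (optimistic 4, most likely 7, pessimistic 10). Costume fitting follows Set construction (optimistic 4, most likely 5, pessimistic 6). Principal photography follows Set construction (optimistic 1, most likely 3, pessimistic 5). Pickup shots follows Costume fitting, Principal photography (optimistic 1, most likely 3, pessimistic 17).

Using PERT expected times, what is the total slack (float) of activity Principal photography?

te_Set construction = (4 + 4·7 + 10)/6 = 42/6 = 7
te_Costume fitting = (4 + 4·5 + 6)/6 = 30/6 = 5
te_Principal photography = (1 + 4·3 + 5)/6 = 18/6 = 3
te_Pickup shots = (1 + 4·3 + 17)/6 = 30/6 = 5

Forward pass:
ES_Set construction = 0; EF_Set construction = 7
ES_Costume fitting = 7; EF_Costume fitting = 7+5 = 12
ES_Principal photography = 7; EF_Principal photography = 7+3 = 10
ES_Pickup shots = max(EF_Costume fitting=12, EF_Principal photography=10) = 12; EF_Pickup shots = 12+5 = 17
Expected project duration μ = 17 weeks. Critical path: Set construction → Costume fitting → Pickup shots.

Backward pass:
LF_Pickup shots = 17; LS_Pickup shots = 17−5 = 12
LF_Principal photography = LS_Pickup shots = 12; LS_Principal photography = 12−3 = 9
LF_Costume fitting = LS_Pickup shots = 12; LS_Costume fitting = 12−5 = 7
LF_Set construction = min(LS_Costume fitting=7, LS_Principal photography=9) = 7; LS_Set construction = 7−7 = 0
Slack_Principal photography = LS_Principal photography − ES_Principal photography = 9 − 7 = 2

2 weeks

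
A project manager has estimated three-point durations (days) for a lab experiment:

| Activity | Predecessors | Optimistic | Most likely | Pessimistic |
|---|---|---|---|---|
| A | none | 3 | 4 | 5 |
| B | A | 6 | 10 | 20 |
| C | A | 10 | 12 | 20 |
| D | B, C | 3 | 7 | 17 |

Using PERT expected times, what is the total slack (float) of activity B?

2 days

te_A = (3 + 4·4 + 5)/6 = 24/6 = 4
te_B = (6 + 4·10 + 20)/6 = 66/6 = 11
te_C = (10 + 4·12 + 20)/6 = 78/6 = 13
te_D = (3 + 4·7 + 17)/6 = 48/6 = 8

Forward pass:
ES_A = 0; EF_A = 4
ES_B = 4; EF_B = 4+11 = 15
ES_C = 4; EF_C = 4+13 = 17
ES_D = max(EF_B=15, EF_C=17) = 17; EF_D = 17+8 = 25
Expected project duration μ = 25 days. Critical path: A → C → D.

Backward pass:
LF_D = 25; LS_D = 25−8 = 17
LF_C = LS_D = 17; LS_C = 17−13 = 4
LF_B = LS_D = 17; LS_B = 17−11 = 6
LF_A = min(LS_B=6, LS_C=4) = 4; LS_A = 4−4 = 0
Slack_B = LS_B − ES_B = 6 − 4 = 2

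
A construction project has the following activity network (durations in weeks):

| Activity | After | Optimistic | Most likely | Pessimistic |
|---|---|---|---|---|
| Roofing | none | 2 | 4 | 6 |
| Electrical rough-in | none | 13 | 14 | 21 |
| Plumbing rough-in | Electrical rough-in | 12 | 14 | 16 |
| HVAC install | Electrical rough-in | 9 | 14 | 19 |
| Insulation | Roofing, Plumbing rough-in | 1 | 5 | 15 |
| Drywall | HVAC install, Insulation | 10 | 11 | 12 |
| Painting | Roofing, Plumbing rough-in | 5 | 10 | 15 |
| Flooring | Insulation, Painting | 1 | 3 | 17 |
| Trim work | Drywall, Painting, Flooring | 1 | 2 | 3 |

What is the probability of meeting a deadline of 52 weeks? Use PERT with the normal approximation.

0.923

te_Roofing = (2 + 4·4 + 6)/6 = 24/6 = 4; σ²_Roofing = ((6−2)/6)² = 0.444
te_Electrical rough-in = (13 + 4·14 + 21)/6 = 90/6 = 15; σ²_Electrical rough-in = ((21−13)/6)² = 1.778
te_Plumbing rough-in = (12 + 4·14 + 16)/6 = 84/6 = 14; σ²_Plumbing rough-in = ((16−12)/6)² = 0.444
te_HVAC install = (9 + 4·14 + 19)/6 = 84/6 = 14; σ²_HVAC install = ((19−9)/6)² = 2.778
te_Insulation = (1 + 4·5 + 15)/6 = 36/6 = 6; σ²_Insulation = ((15−1)/6)² = 5.444
te_Drywall = (10 + 4·11 + 12)/6 = 66/6 = 11; σ²_Drywall = ((12−10)/6)² = 0.111
te_Painting = (5 + 4·10 + 15)/6 = 60/6 = 10; σ²_Painting = ((15−5)/6)² = 2.778
te_Flooring = (1 + 4·3 + 17)/6 = 30/6 = 5; σ²_Flooring = ((17−1)/6)² = 7.111
te_Trim work = (1 + 4·2 + 3)/6 = 12/6 = 2; σ²_Trim work = ((3−1)/6)² = 0.111

Forward pass:
ES_Roofing = 0; EF_Roofing = 4
ES_Electrical rough-in = 0; EF_Electrical rough-in = 15
ES_Plumbing rough-in = 15; EF_Plumbing rough-in = 15+14 = 29
ES_HVAC install = 15; EF_HVAC install = 15+14 = 29
ES_Insulation = max(EF_Roofing=4, EF_Plumbing rough-in=29) = 29; EF_Insulation = 29+6 = 35
ES_Drywall = max(EF_HVAC install=29, EF_Insulation=35) = 35; EF_Drywall = 35+11 = 46
ES_Painting = max(EF_Roofing=4, EF_Plumbing rough-in=29) = 29; EF_Painting = 29+10 = 39
ES_Flooring = max(EF_Insulation=35, EF_Painting=39) = 39; EF_Flooring = 39+5 = 44
ES_Trim work = max(EF_Drywall=46, EF_Painting=39, EF_Flooring=44) = 46; EF_Trim work = 46+2 = 48
Expected project duration μ = 48 weeks. Critical path: Electrical rough-in → Plumbing rough-in → Insulation → Drywall → Trim work.

Variance along critical path = 1.778 + 0.444 + 5.444 + 0.111 + 0.111 = 7.889; σ = √7.889 = 2.809 weeks.
Z = (52 − 48) / 2.809 = 1.424
P(T ≤ 52) = Φ(1.424) ≈ 0.923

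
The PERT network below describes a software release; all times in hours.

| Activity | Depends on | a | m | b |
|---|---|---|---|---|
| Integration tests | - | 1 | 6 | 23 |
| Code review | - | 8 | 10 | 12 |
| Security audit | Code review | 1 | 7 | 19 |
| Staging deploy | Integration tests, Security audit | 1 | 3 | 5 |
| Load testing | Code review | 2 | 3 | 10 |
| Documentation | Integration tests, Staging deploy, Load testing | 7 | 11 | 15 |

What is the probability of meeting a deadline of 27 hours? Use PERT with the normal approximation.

0.072

te_Integration tests = (1 + 4·6 + 23)/6 = 48/6 = 8; σ²_Integration tests = ((23−1)/6)² = 13.444
te_Code review = (8 + 4·10 + 12)/6 = 60/6 = 10; σ²_Code review = ((12−8)/6)² = 0.444
te_Security audit = (1 + 4·7 + 19)/6 = 48/6 = 8; σ²_Security audit = ((19−1)/6)² = 9.000
te_Staging deploy = (1 + 4·3 + 5)/6 = 18/6 = 3; σ²_Staging deploy = ((5−1)/6)² = 0.444
te_Load testing = (2 + 4·3 + 10)/6 = 24/6 = 4; σ²_Load testing = ((10−2)/6)² = 1.778
te_Documentation = (7 + 4·11 + 15)/6 = 66/6 = 11; σ²_Documentation = ((15−7)/6)² = 1.778

Forward pass:
ES_Integration tests = 0; EF_Integration tests = 8
ES_Code review = 0; EF_Code review = 10
ES_Security audit = 10; EF_Security audit = 10+8 = 18
ES_Staging deploy = max(EF_Integration tests=8, EF_Security audit=18) = 18; EF_Staging deploy = 18+3 = 21
ES_Load testing = 10; EF_Load testing = 10+4 = 14
ES_Documentation = max(EF_Integration tests=8, EF_Staging deploy=21, EF_Load testing=14) = 21; EF_Documentation = 21+11 = 32
Expected project duration μ = 32 hours. Critical path: Code review → Security audit → Staging deploy → Documentation.

Variance along critical path = 0.444 + 9.000 + 0.444 + 1.778 = 11.667; σ = √11.667 = 3.416 hours.
Z = (27 − 32) / 3.416 = -1.464
P(T ≤ 27) = Φ(-1.464) ≈ 0.072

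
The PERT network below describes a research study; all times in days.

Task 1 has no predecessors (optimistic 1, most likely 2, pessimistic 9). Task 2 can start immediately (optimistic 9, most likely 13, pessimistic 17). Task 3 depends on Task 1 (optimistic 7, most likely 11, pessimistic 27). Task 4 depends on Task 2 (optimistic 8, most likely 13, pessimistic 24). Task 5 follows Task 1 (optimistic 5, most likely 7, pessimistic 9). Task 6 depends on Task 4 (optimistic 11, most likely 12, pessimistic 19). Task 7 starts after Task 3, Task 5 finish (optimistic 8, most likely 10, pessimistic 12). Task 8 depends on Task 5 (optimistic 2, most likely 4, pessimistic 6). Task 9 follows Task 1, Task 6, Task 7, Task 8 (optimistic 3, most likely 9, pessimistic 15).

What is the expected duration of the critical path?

te_Task 1 = (1 + 4·2 + 9)/6 = 18/6 = 3
te_Task 2 = (9 + 4·13 + 17)/6 = 78/6 = 13
te_Task 3 = (7 + 4·11 + 27)/6 = 78/6 = 13
te_Task 4 = (8 + 4·13 + 24)/6 = 84/6 = 14
te_Task 5 = (5 + 4·7 + 9)/6 = 42/6 = 7
te_Task 6 = (11 + 4·12 + 19)/6 = 78/6 = 13
te_Task 7 = (8 + 4·10 + 12)/6 = 60/6 = 10
te_Task 8 = (2 + 4·4 + 6)/6 = 24/6 = 4
te_Task 9 = (3 + 4·9 + 15)/6 = 54/6 = 9

Forward pass:
ES_Task 1 = 0; EF_Task 1 = 3
ES_Task 2 = 0; EF_Task 2 = 13
ES_Task 3 = 3; EF_Task 3 = 3+13 = 16
ES_Task 4 = 13; EF_Task 4 = 13+14 = 27
ES_Task 5 = 3; EF_Task 5 = 3+7 = 10
ES_Task 6 = 27; EF_Task 6 = 27+13 = 40
ES_Task 7 = max(EF_Task 3=16, EF_Task 5=10) = 16; EF_Task 7 = 16+10 = 26
ES_Task 8 = 10; EF_Task 8 = 10+4 = 14
ES_Task 9 = max(EF_Task 1=3, EF_Task 6=40, EF_Task 7=26, EF_Task 8=14) = 40; EF_Task 9 = 40+9 = 49
Expected project duration μ = 49 days. Critical path: Task 2 → Task 4 → Task 6 → Task 9.

49 days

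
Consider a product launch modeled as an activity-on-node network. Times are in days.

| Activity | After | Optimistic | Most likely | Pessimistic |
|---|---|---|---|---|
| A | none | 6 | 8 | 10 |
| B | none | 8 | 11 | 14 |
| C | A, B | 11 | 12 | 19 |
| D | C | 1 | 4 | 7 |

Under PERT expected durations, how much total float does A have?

3 days

te_A = (6 + 4·8 + 10)/6 = 48/6 = 8
te_B = (8 + 4·11 + 14)/6 = 66/6 = 11
te_C = (11 + 4·12 + 19)/6 = 78/6 = 13
te_D = (1 + 4·4 + 7)/6 = 24/6 = 4

Forward pass:
ES_A = 0; EF_A = 8
ES_B = 0; EF_B = 11
ES_C = max(EF_A=8, EF_B=11) = 11; EF_C = 11+13 = 24
ES_D = 24; EF_D = 24+4 = 28
Expected project duration μ = 28 days. Critical path: B → C → D.

Backward pass:
LF_D = 28; LS_D = 28−4 = 24
LF_C = LS_D = 24; LS_C = 24−13 = 11
LF_B = LS_C = 11; LS_B = 11−11 = 0
LF_A = LS_C = 11; LS_A = 11−8 = 3
Slack_A = LS_A − ES_A = 3 − 0 = 3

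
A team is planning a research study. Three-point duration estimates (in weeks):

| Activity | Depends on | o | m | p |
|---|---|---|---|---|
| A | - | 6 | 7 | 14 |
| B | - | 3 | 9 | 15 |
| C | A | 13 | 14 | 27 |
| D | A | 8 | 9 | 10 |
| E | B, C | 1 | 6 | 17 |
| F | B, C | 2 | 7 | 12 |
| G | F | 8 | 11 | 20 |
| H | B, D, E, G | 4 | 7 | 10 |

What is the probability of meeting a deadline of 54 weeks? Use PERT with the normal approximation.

te_A = (6 + 4·7 + 14)/6 = 48/6 = 8; σ²_A = ((14−6)/6)² = 1.778
te_B = (3 + 4·9 + 15)/6 = 54/6 = 9; σ²_B = ((15−3)/6)² = 4.000
te_C = (13 + 4·14 + 27)/6 = 96/6 = 16; σ²_C = ((27−13)/6)² = 5.444
te_D = (8 + 4·9 + 10)/6 = 54/6 = 9; σ²_D = ((10−8)/6)² = 0.111
te_E = (1 + 4·6 + 17)/6 = 42/6 = 7; σ²_E = ((17−1)/6)² = 7.111
te_F = (2 + 4·7 + 12)/6 = 42/6 = 7; σ²_F = ((12−2)/6)² = 2.778
te_G = (8 + 4·11 + 20)/6 = 72/6 = 12; σ²_G = ((20−8)/6)² = 4.000
te_H = (4 + 4·7 + 10)/6 = 42/6 = 7; σ²_H = ((10−4)/6)² = 1.000

Forward pass:
ES_A = 0; EF_A = 8
ES_B = 0; EF_B = 9
ES_C = 8; EF_C = 8+16 = 24
ES_D = 8; EF_D = 8+9 = 17
ES_E = max(EF_B=9, EF_C=24) = 24; EF_E = 24+7 = 31
ES_F = max(EF_B=9, EF_C=24) = 24; EF_F = 24+7 = 31
ES_G = 31; EF_G = 31+12 = 43
ES_H = max(EF_B=9, EF_D=17, EF_E=31, EF_G=43) = 43; EF_H = 43+7 = 50
Expected project duration μ = 50 weeks. Critical path: A → C → F → G → H.

Variance along critical path = 1.778 + 5.444 + 2.778 + 4.000 + 1.000 = 15.000; σ = √15.000 = 3.873 weeks.
Z = (54 − 50) / 3.873 = 1.033
P(T ≤ 54) = Φ(1.033) ≈ 0.849

0.849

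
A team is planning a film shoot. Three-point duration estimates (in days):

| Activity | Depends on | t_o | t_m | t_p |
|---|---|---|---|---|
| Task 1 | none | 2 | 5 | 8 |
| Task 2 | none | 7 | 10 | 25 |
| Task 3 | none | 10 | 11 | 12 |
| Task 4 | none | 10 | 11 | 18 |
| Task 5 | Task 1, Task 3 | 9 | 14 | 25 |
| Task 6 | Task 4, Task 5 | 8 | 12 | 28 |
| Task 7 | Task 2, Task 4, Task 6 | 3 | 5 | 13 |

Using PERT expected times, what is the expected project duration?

46 days

te_Task 1 = (2 + 4·5 + 8)/6 = 30/6 = 5
te_Task 2 = (7 + 4·10 + 25)/6 = 72/6 = 12
te_Task 3 = (10 + 4·11 + 12)/6 = 66/6 = 11
te_Task 4 = (10 + 4·11 + 18)/6 = 72/6 = 12
te_Task 5 = (9 + 4·14 + 25)/6 = 90/6 = 15
te_Task 6 = (8 + 4·12 + 28)/6 = 84/6 = 14
te_Task 7 = (3 + 4·5 + 13)/6 = 36/6 = 6

Forward pass:
ES_Task 1 = 0; EF_Task 1 = 5
ES_Task 2 = 0; EF_Task 2 = 12
ES_Task 3 = 0; EF_Task 3 = 11
ES_Task 4 = 0; EF_Task 4 = 12
ES_Task 5 = max(EF_Task 1=5, EF_Task 3=11) = 11; EF_Task 5 = 11+15 = 26
ES_Task 6 = max(EF_Task 4=12, EF_Task 5=26) = 26; EF_Task 6 = 26+14 = 40
ES_Task 7 = max(EF_Task 2=12, EF_Task 4=12, EF_Task 6=40) = 40; EF_Task 7 = 40+6 = 46
Expected project duration μ = 46 days. Critical path: Task 3 → Task 5 → Task 6 → Task 7.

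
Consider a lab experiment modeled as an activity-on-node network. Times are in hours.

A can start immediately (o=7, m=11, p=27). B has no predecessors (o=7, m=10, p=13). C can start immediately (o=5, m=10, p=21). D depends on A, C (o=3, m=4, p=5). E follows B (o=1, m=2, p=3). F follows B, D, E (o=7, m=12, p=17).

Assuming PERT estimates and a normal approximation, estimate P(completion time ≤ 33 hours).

te_A = (7 + 4·11 + 27)/6 = 78/6 = 13; σ²_A = ((27−7)/6)² = 11.111
te_B = (7 + 4·10 + 13)/6 = 60/6 = 10; σ²_B = ((13−7)/6)² = 1.000
te_C = (5 + 4·10 + 21)/6 = 66/6 = 11; σ²_C = ((21−5)/6)² = 7.111
te_D = (3 + 4·4 + 5)/6 = 24/6 = 4; σ²_D = ((5−3)/6)² = 0.111
te_E = (1 + 4·2 + 3)/6 = 12/6 = 2; σ²_E = ((3−1)/6)² = 0.111
te_F = (7 + 4·12 + 17)/6 = 72/6 = 12; σ²_F = ((17−7)/6)² = 2.778

Forward pass:
ES_A = 0; EF_A = 13
ES_B = 0; EF_B = 10
ES_C = 0; EF_C = 11
ES_D = max(EF_A=13, EF_C=11) = 13; EF_D = 13+4 = 17
ES_E = 10; EF_E = 10+2 = 12
ES_F = max(EF_B=10, EF_D=17, EF_E=12) = 17; EF_F = 17+12 = 29
Expected project duration μ = 29 hours. Critical path: A → D → F.

Variance along critical path = 11.111 + 0.111 + 2.778 = 14.000; σ = √14.000 = 3.742 hours.
Z = (33 − 29) / 3.742 = 1.069
P(T ≤ 33) = Φ(1.069) ≈ 0.857

0.857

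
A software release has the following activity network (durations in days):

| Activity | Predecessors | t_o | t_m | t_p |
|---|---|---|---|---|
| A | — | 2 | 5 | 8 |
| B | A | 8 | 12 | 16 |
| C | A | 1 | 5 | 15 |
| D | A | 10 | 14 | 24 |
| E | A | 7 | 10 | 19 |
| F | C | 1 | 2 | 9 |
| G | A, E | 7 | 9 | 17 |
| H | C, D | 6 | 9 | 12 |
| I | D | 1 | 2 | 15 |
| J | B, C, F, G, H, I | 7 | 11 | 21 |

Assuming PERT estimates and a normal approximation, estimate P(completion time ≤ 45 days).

te_A = (2 + 4·5 + 8)/6 = 30/6 = 5; σ²_A = ((8−2)/6)² = 1.000
te_B = (8 + 4·12 + 16)/6 = 72/6 = 12; σ²_B = ((16−8)/6)² = 1.778
te_C = (1 + 4·5 + 15)/6 = 36/6 = 6; σ²_C = ((15−1)/6)² = 5.444
te_D = (10 + 4·14 + 24)/6 = 90/6 = 15; σ²_D = ((24−10)/6)² = 5.444
te_E = (7 + 4·10 + 19)/6 = 66/6 = 11; σ²_E = ((19−7)/6)² = 4.000
te_F = (1 + 4·2 + 9)/6 = 18/6 = 3; σ²_F = ((9−1)/6)² = 1.778
te_G = (7 + 4·9 + 17)/6 = 60/6 = 10; σ²_G = ((17−7)/6)² = 2.778
te_H = (6 + 4·9 + 12)/6 = 54/6 = 9; σ²_H = ((12−6)/6)² = 1.000
te_I = (1 + 4·2 + 15)/6 = 24/6 = 4; σ²_I = ((15−1)/6)² = 5.444
te_J = (7 + 4·11 + 21)/6 = 72/6 = 12; σ²_J = ((21−7)/6)² = 5.444

Forward pass:
ES_A = 0; EF_A = 5
ES_B = 5; EF_B = 5+12 = 17
ES_C = 5; EF_C = 5+6 = 11
ES_D = 5; EF_D = 5+15 = 20
ES_E = 5; EF_E = 5+11 = 16
ES_F = 11; EF_F = 11+3 = 14
ES_G = max(EF_A=5, EF_E=16) = 16; EF_G = 16+10 = 26
ES_H = max(EF_C=11, EF_D=20) = 20; EF_H = 20+9 = 29
ES_I = 20; EF_I = 20+4 = 24
ES_J = max(EF_B=17, EF_C=11, EF_F=14, EF_G=26, EF_H=29, EF_I=24) = 29; EF_J = 29+12 = 41
Expected project duration μ = 41 days. Critical path: A → D → H → J.

Variance along critical path = 1.000 + 5.444 + 1.000 + 5.444 = 12.889; σ = √12.889 = 3.590 days.
Z = (45 − 41) / 3.590 = 1.114
P(T ≤ 45) = Φ(1.114) ≈ 0.867

0.867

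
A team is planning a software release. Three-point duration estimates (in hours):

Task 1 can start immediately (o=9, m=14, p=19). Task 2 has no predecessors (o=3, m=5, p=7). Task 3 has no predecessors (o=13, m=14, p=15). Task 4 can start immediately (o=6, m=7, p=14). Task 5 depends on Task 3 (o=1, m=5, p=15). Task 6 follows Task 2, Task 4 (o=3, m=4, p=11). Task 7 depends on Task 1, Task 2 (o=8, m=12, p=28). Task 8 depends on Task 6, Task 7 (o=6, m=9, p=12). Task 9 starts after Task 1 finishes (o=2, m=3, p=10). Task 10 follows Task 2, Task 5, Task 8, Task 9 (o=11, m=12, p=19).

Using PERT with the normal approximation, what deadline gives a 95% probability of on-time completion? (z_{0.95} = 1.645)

te_Task 1 = (9 + 4·14 + 19)/6 = 84/6 = 14; σ²_Task 1 = ((19−9)/6)² = 2.778
te_Task 2 = (3 + 4·5 + 7)/6 = 30/6 = 5; σ²_Task 2 = ((7−3)/6)² = 0.444
te_Task 3 = (13 + 4·14 + 15)/6 = 84/6 = 14; σ²_Task 3 = ((15−13)/6)² = 0.111
te_Task 4 = (6 + 4·7 + 14)/6 = 48/6 = 8; σ²_Task 4 = ((14−6)/6)² = 1.778
te_Task 5 = (1 + 4·5 + 15)/6 = 36/6 = 6; σ²_Task 5 = ((15−1)/6)² = 5.444
te_Task 6 = (3 + 4·4 + 11)/6 = 30/6 = 5; σ²_Task 6 = ((11−3)/6)² = 1.778
te_Task 7 = (8 + 4·12 + 28)/6 = 84/6 = 14; σ²_Task 7 = ((28−8)/6)² = 11.111
te_Task 8 = (6 + 4·9 + 12)/6 = 54/6 = 9; σ²_Task 8 = ((12−6)/6)² = 1.000
te_Task 9 = (2 + 4·3 + 10)/6 = 24/6 = 4; σ²_Task 9 = ((10−2)/6)² = 1.778
te_Task 10 = (11 + 4·12 + 19)/6 = 78/6 = 13; σ²_Task 10 = ((19−11)/6)² = 1.778

Forward pass:
ES_Task 1 = 0; EF_Task 1 = 14
ES_Task 2 = 0; EF_Task 2 = 5
ES_Task 3 = 0; EF_Task 3 = 14
ES_Task 4 = 0; EF_Task 4 = 8
ES_Task 5 = 14; EF_Task 5 = 14+6 = 20
ES_Task 6 = max(EF_Task 2=5, EF_Task 4=8) = 8; EF_Task 6 = 8+5 = 13
ES_Task 7 = max(EF_Task 1=14, EF_Task 2=5) = 14; EF_Task 7 = 14+14 = 28
ES_Task 8 = max(EF_Task 6=13, EF_Task 7=28) = 28; EF_Task 8 = 28+9 = 37
ES_Task 9 = 14; EF_Task 9 = 14+4 = 18
ES_Task 10 = max(EF_Task 2=5, EF_Task 5=20, EF_Task 8=37, EF_Task 9=18) = 37; EF_Task 10 = 37+13 = 50
Expected project duration μ = 50 hours. Critical path: Task 1 → Task 7 → Task 8 → Task 10.

Variance along critical path = 2.778 + 11.111 + 1.000 + 1.778 = 16.667; σ = 4.082 hours.
D = μ + z·σ = 50 + 1.645·4.082 = 56.7 hours

56.7 hours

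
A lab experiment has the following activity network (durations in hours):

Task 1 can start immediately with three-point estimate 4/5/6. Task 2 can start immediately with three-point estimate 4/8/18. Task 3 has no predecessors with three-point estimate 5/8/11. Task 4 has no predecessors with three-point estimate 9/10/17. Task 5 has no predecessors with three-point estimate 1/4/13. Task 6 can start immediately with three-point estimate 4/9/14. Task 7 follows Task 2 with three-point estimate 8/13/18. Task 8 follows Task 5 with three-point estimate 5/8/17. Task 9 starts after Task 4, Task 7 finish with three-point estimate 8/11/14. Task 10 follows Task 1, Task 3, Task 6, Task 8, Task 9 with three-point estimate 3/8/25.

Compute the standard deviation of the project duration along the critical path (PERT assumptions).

4.76 hours

te_Task 1 = (4 + 4·5 + 6)/6 = 30/6 = 5; σ²_Task 1 = ((6−4)/6)² = 0.111
te_Task 2 = (4 + 4·8 + 18)/6 = 54/6 = 9; σ²_Task 2 = ((18−4)/6)² = 5.444
te_Task 3 = (5 + 4·8 + 11)/6 = 48/6 = 8; σ²_Task 3 = ((11−5)/6)² = 1.000
te_Task 4 = (9 + 4·10 + 17)/6 = 66/6 = 11; σ²_Task 4 = ((17−9)/6)² = 1.778
te_Task 5 = (1 + 4·4 + 13)/6 = 30/6 = 5; σ²_Task 5 = ((13−1)/6)² = 4.000
te_Task 6 = (4 + 4·9 + 14)/6 = 54/6 = 9; σ²_Task 6 = ((14−4)/6)² = 2.778
te_Task 7 = (8 + 4·13 + 18)/6 = 78/6 = 13; σ²_Task 7 = ((18−8)/6)² = 2.778
te_Task 8 = (5 + 4·8 + 17)/6 = 54/6 = 9; σ²_Task 8 = ((17−5)/6)² = 4.000
te_Task 9 = (8 + 4·11 + 14)/6 = 66/6 = 11; σ²_Task 9 = ((14−8)/6)² = 1.000
te_Task 10 = (3 + 4·8 + 25)/6 = 60/6 = 10; σ²_Task 10 = ((25−3)/6)² = 13.444

Forward pass:
ES_Task 1 = 0; EF_Task 1 = 5
ES_Task 2 = 0; EF_Task 2 = 9
ES_Task 3 = 0; EF_Task 3 = 8
ES_Task 4 = 0; EF_Task 4 = 11
ES_Task 5 = 0; EF_Task 5 = 5
ES_Task 6 = 0; EF_Task 6 = 9
ES_Task 7 = 9; EF_Task 7 = 9+13 = 22
ES_Task 8 = 5; EF_Task 8 = 5+9 = 14
ES_Task 9 = max(EF_Task 4=11, EF_Task 7=22) = 22; EF_Task 9 = 22+11 = 33
ES_Task 10 = max(EF_Task 1=5, EF_Task 3=8, EF_Task 6=9, EF_Task 8=14, EF_Task 9=33) = 33; EF_Task 10 = 33+10 = 43
Expected project duration μ = 43 hours. Critical path: Task 2 → Task 7 → Task 9 → Task 10.

Variance along critical path = 5.444 + 2.778 + 1.000 + 13.444 = 22.667
σ = √22.667 = 4.761 hours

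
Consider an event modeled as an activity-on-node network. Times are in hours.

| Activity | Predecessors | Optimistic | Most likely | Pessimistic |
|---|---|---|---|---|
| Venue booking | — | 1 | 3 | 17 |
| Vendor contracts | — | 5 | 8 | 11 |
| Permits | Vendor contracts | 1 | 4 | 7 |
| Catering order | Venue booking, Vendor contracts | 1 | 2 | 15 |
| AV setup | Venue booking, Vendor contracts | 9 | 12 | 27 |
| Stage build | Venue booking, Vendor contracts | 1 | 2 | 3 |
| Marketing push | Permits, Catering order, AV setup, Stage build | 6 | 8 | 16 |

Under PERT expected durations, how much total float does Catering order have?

te_Venue booking = (1 + 4·3 + 17)/6 = 30/6 = 5
te_Vendor contracts = (5 + 4·8 + 11)/6 = 48/6 = 8
te_Permits = (1 + 4·4 + 7)/6 = 24/6 = 4
te_Catering order = (1 + 4·2 + 15)/6 = 24/6 = 4
te_AV setup = (9 + 4·12 + 27)/6 = 84/6 = 14
te_Stage build = (1 + 4·2 + 3)/6 = 12/6 = 2
te_Marketing push = (6 + 4·8 + 16)/6 = 54/6 = 9

Forward pass:
ES_Venue booking = 0; EF_Venue booking = 5
ES_Vendor contracts = 0; EF_Vendor contracts = 8
ES_Permits = 8; EF_Permits = 8+4 = 12
ES_Catering order = max(EF_Venue booking=5, EF_Vendor contracts=8) = 8; EF_Catering order = 8+4 = 12
ES_AV setup = max(EF_Venue booking=5, EF_Vendor contracts=8) = 8; EF_AV setup = 8+14 = 22
ES_Stage build = max(EF_Venue booking=5, EF_Vendor contracts=8) = 8; EF_Stage build = 8+2 = 10
ES_Marketing push = max(EF_Permits=12, EF_Catering order=12, EF_AV setup=22, EF_Stage build=10) = 22; EF_Marketing push = 22+9 = 31
Expected project duration μ = 31 hours. Critical path: Vendor contracts → AV setup → Marketing push.

Backward pass:
LF_Marketing push = 31; LS_Marketing push = 31−9 = 22
LF_Stage build = LS_Marketing push = 22; LS_Stage build = 22−2 = 20
LF_AV setup = LS_Marketing push = 22; LS_AV setup = 22−14 = 8
LF_Catering order = LS_Marketing push = 22; LS_Catering order = 22−4 = 18
LF_Permits = LS_Marketing push = 22; LS_Permits = 22−4 = 18
LF_Vendor contracts = min(LS_Permits=18, LS_Catering order=18, LS_AV setup=8, LS_Stage build=20) = 8; LS_Vendor contracts = 8−8 = 0
LF_Venue booking = min(LS_Catering order=18, LS_AV setup=8, LS_Stage build=20) = 8; LS_Venue booking = 8−5 = 3
Slack_Catering order = LS_Catering order − ES_Catering order = 18 − 8 = 10

10 hours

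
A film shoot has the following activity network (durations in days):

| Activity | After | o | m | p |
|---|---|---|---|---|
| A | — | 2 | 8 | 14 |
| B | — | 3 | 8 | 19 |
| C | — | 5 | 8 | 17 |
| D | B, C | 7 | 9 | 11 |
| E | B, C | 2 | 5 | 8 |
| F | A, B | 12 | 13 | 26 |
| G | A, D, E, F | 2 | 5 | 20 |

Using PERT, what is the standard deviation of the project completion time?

te_A = (2 + 4·8 + 14)/6 = 48/6 = 8; σ²_A = ((14−2)/6)² = 4.000
te_B = (3 + 4·8 + 19)/6 = 54/6 = 9; σ²_B = ((19−3)/6)² = 7.111
te_C = (5 + 4·8 + 17)/6 = 54/6 = 9; σ²_C = ((17−5)/6)² = 4.000
te_D = (7 + 4·9 + 11)/6 = 54/6 = 9; σ²_D = ((11−7)/6)² = 0.444
te_E = (2 + 4·5 + 8)/6 = 30/6 = 5; σ²_E = ((8−2)/6)² = 1.000
te_F = (12 + 4·13 + 26)/6 = 90/6 = 15; σ²_F = ((26−12)/6)² = 5.444
te_G = (2 + 4·5 + 20)/6 = 42/6 = 7; σ²_G = ((20−2)/6)² = 9.000

Forward pass:
ES_A = 0; EF_A = 8
ES_B = 0; EF_B = 9
ES_C = 0; EF_C = 9
ES_D = max(EF_B=9, EF_C=9) = 9; EF_D = 9+9 = 18
ES_E = max(EF_B=9, EF_C=9) = 9; EF_E = 9+5 = 14
ES_F = max(EF_A=8, EF_B=9) = 9; EF_F = 9+15 = 24
ES_G = max(EF_A=8, EF_D=18, EF_E=14, EF_F=24) = 24; EF_G = 24+7 = 31
Expected project duration μ = 31 days. Critical path: B → F → G.

Variance along critical path = 7.111 + 5.444 + 9.000 = 21.556
σ = √21.556 = 4.643 days

4.64 days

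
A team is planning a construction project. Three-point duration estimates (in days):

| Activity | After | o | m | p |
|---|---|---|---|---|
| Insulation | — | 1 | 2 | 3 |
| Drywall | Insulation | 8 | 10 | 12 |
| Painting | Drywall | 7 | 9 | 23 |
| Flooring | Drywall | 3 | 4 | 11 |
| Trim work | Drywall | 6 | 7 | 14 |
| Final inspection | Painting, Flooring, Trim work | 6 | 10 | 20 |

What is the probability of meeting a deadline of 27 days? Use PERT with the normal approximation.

te_Insulation = (1 + 4·2 + 3)/6 = 12/6 = 2; σ²_Insulation = ((3−1)/6)² = 0.111
te_Drywall = (8 + 4·10 + 12)/6 = 60/6 = 10; σ²_Drywall = ((12−8)/6)² = 0.444
te_Painting = (7 + 4·9 + 23)/6 = 66/6 = 11; σ²_Painting = ((23−7)/6)² = 7.111
te_Flooring = (3 + 4·4 + 11)/6 = 30/6 = 5; σ²_Flooring = ((11−3)/6)² = 1.778
te_Trim work = (6 + 4·7 + 14)/6 = 48/6 = 8; σ²_Trim work = ((14−6)/6)² = 1.778
te_Final inspection = (6 + 4·10 + 20)/6 = 66/6 = 11; σ²_Final inspection = ((20−6)/6)² = 5.444

Forward pass:
ES_Insulation = 0; EF_Insulation = 2
ES_Drywall = 2; EF_Drywall = 2+10 = 12
ES_Painting = 12; EF_Painting = 12+11 = 23
ES_Flooring = 12; EF_Flooring = 12+5 = 17
ES_Trim work = 12; EF_Trim work = 12+8 = 20
ES_Final inspection = max(EF_Painting=23, EF_Flooring=17, EF_Trim work=20) = 23; EF_Final inspection = 23+11 = 34
Expected project duration μ = 34 days. Critical path: Insulation → Drywall → Painting → Final inspection.

Variance along critical path = 0.111 + 0.444 + 7.111 + 5.444 = 13.111; σ = √13.111 = 3.621 days.
Z = (27 − 34) / 3.621 = -1.933
P(T ≤ 27) = Φ(-1.933) ≈ 0.027

0.027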